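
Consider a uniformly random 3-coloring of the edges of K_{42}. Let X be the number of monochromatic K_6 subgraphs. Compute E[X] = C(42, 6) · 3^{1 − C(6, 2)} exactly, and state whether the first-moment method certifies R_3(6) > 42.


E[X] = C(42, 6) · 3^{1 − 15} = 5245786 · 3^{−14} = 5245786/4782969.
As a reduced fraction: E[X] = 5245786/4782969 ≈ 1.0968.
Is E[X] < 1? NO.
Since E[X] ≥ 1, the first-moment bound is inconclusive at n = 42; it does NOT by itself certify R_3(6) > 42.

E[X] = 5245786/4782969 ≈ 1.0968; E[X] ≥ 1; first-moment method inconclusive here.


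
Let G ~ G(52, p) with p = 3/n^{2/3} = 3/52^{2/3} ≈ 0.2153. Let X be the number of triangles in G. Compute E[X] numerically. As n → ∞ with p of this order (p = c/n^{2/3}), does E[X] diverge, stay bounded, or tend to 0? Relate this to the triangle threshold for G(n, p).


Number of potential triangles: C(52, 3) = 22100.
Each occurs with probability p³ ≈ (0.2153)³ ≈ 9.985207e-03.
By linearity: E[X] = C(52, 3)·p³ ≈ 22100 · 9.985207e-03 ≈ 220.6731.
Since α = 2/3 < 1, p = c/n^{2/3} ≫ 1/n is above the triangle threshold p ~ 1/n. Asymptotically E[X] ~ (c³/6)·n^{3(1−α)} = (3³/6)·n^{1} → ∞; triangles are abundant w.h.p.

E[X] ≈ 220.6731; in regime p = Θ(1/n^{2/3}) E[X] diverges (above the triangle threshold p ~ 1/n).


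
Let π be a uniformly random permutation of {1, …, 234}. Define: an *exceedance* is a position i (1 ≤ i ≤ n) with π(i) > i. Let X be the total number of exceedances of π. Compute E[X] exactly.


Write X = Σ_{i=1}^{234} X_i, where X_i = 1_{π(i) > i}.
For each fixed i, π(i) is uniform over {1, …, 234} (marginal of a uniform permutation), so P[π(i) > i] = (n − i)/n. Summing: Σ_{i=1}^{234} (n − i)/n = (0 + 1 + … + 233)/234 = 234(234 − 1)/(2·234) = (234 − 1)/2.
Hence E[X] = Σ_{i=1}^{234} (234 − i)/234 = 233/2 ≈ 116.5000.

E[X] = 233/2 = 116.5000.


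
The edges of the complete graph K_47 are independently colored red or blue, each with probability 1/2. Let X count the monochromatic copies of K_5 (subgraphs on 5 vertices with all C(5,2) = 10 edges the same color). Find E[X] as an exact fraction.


Let X = Σ_S X_S over the C(47, 5) = 1533939 subsets S of size 5, where X_S = 1 if the K_5 on S is monochromatic.
For a fixed S, the K_5 on S has C(5, 2) = 10 edges. P[all 10 edges red] = (1/2)^10, and likewise for blue, so P[monochromatic] = 2·(1/2)^10 = 2^{1 − 10} = 1/512.
Summing: E[X] = C(47, 5) · 2^{1 − 10} = 1533939 · 1/512 = 1533939/512.
Numerically: E[X] ≈ 2995.97461.

E[X] = C(47,5)·2^(1−C(5,2)) = 1533939/512 ≈ 2995.97461.


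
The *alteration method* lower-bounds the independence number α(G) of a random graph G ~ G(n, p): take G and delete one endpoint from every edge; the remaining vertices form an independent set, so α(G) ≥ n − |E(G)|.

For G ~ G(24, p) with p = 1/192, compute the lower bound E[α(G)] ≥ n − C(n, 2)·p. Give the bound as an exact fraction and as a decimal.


E[|E(G)|] = C(24, 2)·p = 276 · (1/192) = 23/16.
E[α(G)] ≥ n − E[|E(G)|] = 24 − 23/16 = 361/16.
Numerically: ≈ 22.5625.
(This is only a lower bound; the true E[α(G)] may be larger.)

E[α(G)] ≥ 361/16 ≈ 22.5625.


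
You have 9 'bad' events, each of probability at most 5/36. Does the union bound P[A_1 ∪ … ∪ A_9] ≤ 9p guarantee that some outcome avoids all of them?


Union bound: P[∪_{i=1}^{9} A_i] ≤ Σ_i P[A_i] ≤ 9·p = 9·(5/36) = 5/4.
Numerically: 5/4 ≈ 1.25000.
Is 5/4 < 1? NO.
Since the bound 5/4 is ≥ 1, the union bound is uninformative here; it does NOT by itself certify existence.

9·p = 5/4 ≈ 1.25000; existence NOT certified by the union bound.


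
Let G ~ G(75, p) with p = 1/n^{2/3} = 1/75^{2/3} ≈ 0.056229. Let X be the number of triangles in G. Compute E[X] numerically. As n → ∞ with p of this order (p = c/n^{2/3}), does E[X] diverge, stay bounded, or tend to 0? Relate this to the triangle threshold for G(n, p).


Number of potential triangles: C(75, 3) = 67525.
Each occurs with probability p³ ≈ (0.056229)³ ≈ 1.7777778e-04.
By linearity: E[X] = C(75, 3)·p³ ≈ 67525 · 1.7777778e-04 ≈ 12.00444.
Since α = 2/3 < 1, p = c/n^{2/3} ≫ 1/n is above the triangle threshold p ~ 1/n. Asymptotically E[X] ~ (c³/6)·n^{3(1−α)} = (1³/6)·n^{1} → ∞; triangles are abundant w.h.p.

E[X] ≈ 12.00444; in regime p = Θ(1/n^{2/3}) E[X] diverges (above the triangle threshold p ~ 1/n).


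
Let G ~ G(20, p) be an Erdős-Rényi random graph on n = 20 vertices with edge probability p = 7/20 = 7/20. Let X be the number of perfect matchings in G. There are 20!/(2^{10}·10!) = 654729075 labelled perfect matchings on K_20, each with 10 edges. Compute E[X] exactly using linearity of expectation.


K_20 has 20!/(2^{10}·10!) = 654729075 labelled perfect matchings.
For each such perfect matching H, let X_H = 1 if all 10 edges of H are present in G. Then P[X_H = 1] = p^{10} = (7/20)^{10} = 282475249/10240000000000.
By linearity of expectation: E[X] = Σ_H E[X_H] = 654729075 · p^{10} = 654729075 · 282475249/10240000000000 = 7397790339526587/409600000000.
Numerically: E[X] ≈ 1.806e+04.

E[X] = 654729075 · (7/20)^{10} = 7397790339526587/409600000000 ≈ 1.806e+04.


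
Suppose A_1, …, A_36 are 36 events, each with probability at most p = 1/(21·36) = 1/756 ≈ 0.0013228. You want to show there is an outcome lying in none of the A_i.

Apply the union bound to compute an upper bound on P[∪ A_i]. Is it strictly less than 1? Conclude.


Union bound: P[∪_{i=1}^{36} A_i] ≤ Σ_i P[A_i] ≤ 36·p = 36·(1/756) = 1/21.
Numerically: 1/21 ≈ 0.0476190.
Is 1/21 < 1? YES.
Since P[∪ A_i] ≤ 1/21 < 1, the complement has P[∩ A_i^c] ≥ 1 − 1/21 = 20/21 > 0, so some outcome avoids every A_i.

36·p = 1/21 ≈ 0.0476190; existence CERTIFIED by the union bound.


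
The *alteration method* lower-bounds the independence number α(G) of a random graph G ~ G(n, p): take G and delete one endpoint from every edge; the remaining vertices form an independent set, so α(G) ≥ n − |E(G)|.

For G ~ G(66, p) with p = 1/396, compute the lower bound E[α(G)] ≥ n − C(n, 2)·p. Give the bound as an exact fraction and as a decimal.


E[|E(G)|] = C(66, 2)·p = 2145 · (1/396) = 65/12.
E[α(G)] ≥ n − E[|E(G)|] = 66 − 65/12 = 727/12.
Numerically: ≈ 60.583.
(This is only a lower bound; the true E[α(G)] may be larger.)

E[α(G)] ≥ 727/12 ≈ 60.583.


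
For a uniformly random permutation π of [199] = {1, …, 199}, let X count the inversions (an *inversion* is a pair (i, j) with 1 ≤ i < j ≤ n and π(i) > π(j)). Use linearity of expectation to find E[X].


Write X = Σ X_I over the C(199, 2) = 19701 pairs i < j, with X_I the indicator of one inversion.
There are 19701 indicators.
For each fixed pair i < j, the values π(i) and π(j) are two distinct elements of {1, …, 199} in uniformly random order; by symmetry P[π(i) > π(j)] = 1/2.
By linearity: E[X] = 19701 · (1/2) = C(199, 2) · (1/2) = 19701/2 = 19701/2 ≈ 9850.5000.

E[X] = 19701/2 = 9850.5000.


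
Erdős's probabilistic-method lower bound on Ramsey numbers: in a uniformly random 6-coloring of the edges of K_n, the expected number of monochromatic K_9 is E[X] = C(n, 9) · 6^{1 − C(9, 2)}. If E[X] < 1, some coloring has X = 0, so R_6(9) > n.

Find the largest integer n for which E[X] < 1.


We need C(n, 9) · 6^{1 − 36} < 1, i.e. C(n, 9) < 6^{36 − 1} = 1719070799748422591028658176.
Check values of n near the boundary:
  n = 4402: C(4402, 9) = 1696419745356657449393393700; 1696419745356657449393393700 < 1719070799748422591028658176? YES
  n = 4403: C(4403, 9) = 1699894433046281918452233150; 1699894433046281918452233150 < 1719070799748422591028658176? YES
  n = 4404: C(4404, 9) = 1703375445537161676647015880; 1703375445537161676647015880 < 1719070799748422591028658176? YES
  n = 4405: C(4405, 9) = 1706862792900636302463627150; 1706862792900636302463627150 < 1719070799748422591028658176? YES
  n = 4406: C(4406, 9) = 1710356485221788389505285700; 1710356485221788389505285700 < 1719070799748422591028658176? YES
  n = 4407: C(4407, 9) = 1713856532599459170657070050; 1713856532599459170657070050 < 1719070799748422591028658176? YES
  n = 4408: C(4408, 9) = 1717362945146264156457459600; 1717362945146264156457459600 < 1719070799748422591028658176? YES
  n = 4409: C(4409, 9) = 1720875732988608787686577131; 1720875732988608787686577131 < 1719070799748422591028658176? NO
The largest n with C(n, 9) < 1719070799748422591028658176 is n = 4408 (where E[X] = 35778394690547169926197075/35813974994758803979763712 ≈ 0.999007). Hence R_6(9) > 4408, i.e. R_6(9) ≥ 4409.

Largest n = 4408; hence R_6(9) > 4408.


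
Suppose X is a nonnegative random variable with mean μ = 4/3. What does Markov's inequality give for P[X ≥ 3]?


μ = E[X] = 4/3, a = 3.
Markov: P[X ≥ 3] ≤ μ/a = (4/3)/3 = 4/9.
Numerically: ≈ 0.44444.
(Since a = 3 > μ = 1.33333, the bound 4/9 is < 1 and informative.)

P[X ≥ 3] ≤ 4/9 ≈ 0.44444.


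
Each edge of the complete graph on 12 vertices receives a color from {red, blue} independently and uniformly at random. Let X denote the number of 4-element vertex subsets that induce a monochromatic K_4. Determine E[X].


Let X = Σ_S X_S over the C(12, 4) = 495 subsets S of size 4, where X_S = 1 if the K_4 on S is monochromatic.
For a fixed S, the K_4 on S has C(4, 2) = 6 edges. P[all 6 edges red] = (1/2)^6, and likewise for blue, so P[monochromatic] = 2·(1/2)^6 = 2^{1 − 6} = 1/32.
Summing: E[X] = C(12, 4) · 2^{1 − 6} = 495 · 1/32 = 495/32.
Numerically: E[X] ≈ 15.4688.

E[X] = C(12,4)·2^(1−C(4,2)) = 495/32 ≈ 15.4688.


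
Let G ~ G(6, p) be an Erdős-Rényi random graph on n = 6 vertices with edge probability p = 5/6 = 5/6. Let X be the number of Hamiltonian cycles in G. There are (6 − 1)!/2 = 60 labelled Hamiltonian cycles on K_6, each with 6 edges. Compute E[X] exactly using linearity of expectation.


K_6 has (6 − 1)!/2 = 60 labelled Hamiltonian cycles.
For each such Hamiltonian cycle H, let X_H = 1 if all 6 edges of H are present in G. Then P[X_H = 1] = p^{6} = (5/6)^{6} = 15625/46656.
By linearity of expectation: E[X] = Σ_H E[X_H] = 60 · p^{6} = 60 · 15625/46656 = 78125/3888.
Numerically: E[X] ≈ 20.09.

E[X] = 60 · (5/6)^{6} = 78125/3888 ≈ 20.09.


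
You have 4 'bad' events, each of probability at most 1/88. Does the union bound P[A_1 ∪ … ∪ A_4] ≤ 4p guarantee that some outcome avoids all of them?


Union bound: P[∪_{i=1}^{4} A_i] ≤ Σ_i P[A_i] ≤ 4·p = 4·(1/88) = 1/22.
Numerically: 1/22 ≈ 0.045455.
Is 1/22 < 1? YES.
Since P[∪ A_i] ≤ 1/22 < 1, the complement has P[∩ A_i^c] ≥ 1 − 1/22 = 21/22 > 0, so some outcome avoids every A_i.

4·p = 1/22 ≈ 0.045455; existence CERTIFIED by the union bound.


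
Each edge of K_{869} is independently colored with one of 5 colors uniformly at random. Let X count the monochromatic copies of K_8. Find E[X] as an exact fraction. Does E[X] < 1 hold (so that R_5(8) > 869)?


E[X] = C(869, 8) · 5^{1 − 28} = 7809152053901931612 · 5^{−27} = 7809152053901931612/7450580596923828125.
As a reduced fraction: E[X] = 7809152053901931612/7450580596923828125 ≈ 1.048127.
Is E[X] < 1? NO.
Since E[X] ≥ 1, the first-moment bound is inconclusive at n = 869; it does NOT by itself certify R_5(8) > 869.

E[X] = 7809152053901931612/7450580596923828125 ≈ 1.048127; E[X] ≥ 1; first-moment method inconclusive here.


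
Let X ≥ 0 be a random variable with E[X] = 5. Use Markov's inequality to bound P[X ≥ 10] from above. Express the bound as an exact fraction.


μ = E[X] = 5, a = 10.
Markov: P[X ≥ 10] ≤ μ/a = (5)/10 = 1/2.
Numerically: ≈ 0.500.
(Since a = 10 > μ = 5.000, the bound 1/2 is < 1 and informative.)

P[X ≥ 10] ≤ 1/2 ≈ 0.500.


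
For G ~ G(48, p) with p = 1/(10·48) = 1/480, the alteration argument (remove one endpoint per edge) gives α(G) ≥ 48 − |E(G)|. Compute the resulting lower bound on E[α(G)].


E[|E(G)|] = C(48, 2)·p = 1128 · (1/480) = 47/20.
E[α(G)] ≥ n − E[|E(G)|] = 48 − 47/20 = 913/20.
Numerically: ≈ 45.650.
(This is only a lower bound; the true E[α(G)] may be larger.)

E[α(G)] ≥ 913/20 ≈ 45.650.


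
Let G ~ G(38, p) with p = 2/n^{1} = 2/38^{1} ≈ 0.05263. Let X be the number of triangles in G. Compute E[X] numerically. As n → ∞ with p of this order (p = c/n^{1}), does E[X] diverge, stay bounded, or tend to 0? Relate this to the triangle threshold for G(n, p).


Number of potential triangles: C(38, 3) = 8436.
Each occurs with probability p³ ≈ (0.05263)³ ≈ 1.457938e-04.
By linearity: E[X] = C(38, 3)·p³ ≈ 8436 · 1.457938e-04 ≈ 1.2299.
Here α = 1, so p = 2/n is exactly at the triangle threshold p ~ 1/n. Asymptotically E[X] → c³/6 = 2³/6 = 4/3 ≈ 1.3333, a bounded constant. In this regime the triangle count is asymptotically Poisson(c³/6).

E[X] ≈ 1.2299; in regime p = Θ(1/n^{1}) E[X] stays bounded (at the triangle threshold p ~ 1/n).


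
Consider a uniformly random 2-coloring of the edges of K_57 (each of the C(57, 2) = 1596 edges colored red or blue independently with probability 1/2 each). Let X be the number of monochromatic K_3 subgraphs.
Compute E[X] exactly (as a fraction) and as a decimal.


Let X = Σ_S X_S over the C(57, 3) = 29260 subsets S of size 3, where X_S = 1 if the K_3 on S is monochromatic.
For a fixed S, the K_3 on S has C(3, 2) = 3 edges. P[all 3 edges red] = (1/2)^3, and likewise for blue, so P[monochromatic] = 2·(1/2)^3 = 2^{1 − 3} = 1/4.
By linearity: E[X] = C(57, 3) · 2^{1 − 3} = 29260 · 1/4 = 7315.
Numerically: E[X] ≈ 7315.00000.

E[X] = C(57,3)·2^(1−C(3,2)) = 7315 ≈ 7315.00000.


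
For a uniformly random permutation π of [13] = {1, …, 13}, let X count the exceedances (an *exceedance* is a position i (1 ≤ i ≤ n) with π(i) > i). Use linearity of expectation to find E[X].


Write X = Σ_{i=1}^{13} X_i, where X_i = 1_{π(i) > i}.
For each fixed i, π(i) is uniform over {1, …, 13} (marginal of a uniform permutation), so P[π(i) > i] = (n − i)/n. Summing: Σ_{i=1}^{13} (n − i)/n = (0 + 1 + … + 12)/13 = 13(13 − 1)/(2·13) = (13 − 1)/2.
Hence E[X] = Σ_{i=1}^{13} (13 − i)/13 = 6 ≈ 6.000000.

E[X] = 6 = 6.000000.


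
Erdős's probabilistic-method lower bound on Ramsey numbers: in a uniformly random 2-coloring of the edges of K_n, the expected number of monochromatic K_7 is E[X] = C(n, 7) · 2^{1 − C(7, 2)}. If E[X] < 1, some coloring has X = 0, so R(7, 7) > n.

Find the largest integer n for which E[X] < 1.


We need C(n, 7) · 2^{1 − 21} < 1, i.e. C(n, 7) < 2^{21 − 1} = 1048576.
Check values of n near the boundary:
  n = 24: C(24, 7) = 346104; 346104 < 1048576? YES
  n = 25: C(25, 7) = 480700; 480700 < 1048576? YES
  n = 26: C(26, 7) = 657800; 657800 < 1048576? YES
  n = 27: C(27, 7) = 888030; 888030 < 1048576? YES
  n = 28: C(28, 7) = 1184040; 1184040 < 1048576? NO
  n = 29: C(29, 7) = 1560780; 1560780 < 1048576? NO
  n = 30: C(30, 7) = 2035800; 2035800 < 1048576? NO
The largest n with C(n, 7) < 1048576 is n = 27 (where E[X] = 444015/524288 ≈ 0.84689). Hence R(7, 7) > 27, i.e. R(7, 7) ≥ 28.

Largest n = 27; hence R(7, 7) > 27.


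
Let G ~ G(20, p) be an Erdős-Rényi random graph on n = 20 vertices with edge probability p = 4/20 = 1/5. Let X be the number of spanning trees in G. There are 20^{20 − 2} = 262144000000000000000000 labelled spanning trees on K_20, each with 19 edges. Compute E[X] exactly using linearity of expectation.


K_20 has 20^{20 − 2} = 262144000000000000000000 labelled spanning trees.
For each such spanning tree H, let X_H = 1 if all 19 edges of H are present in G. Then P[X_H = 1] = p^{19} = (1/5)^{19} = 1/19073486328125.
By linearity: E[X] = Σ_H E[X_H] = 262144000000000000000000 · p^{19} = 262144000000000000000000 · 1/19073486328125 = 68719476736/5.
Numerically: E[X] ≈ 1.3744e+10.

E[X] = 262144000000000000000000 · (1/5)^{19} = 68719476736/5 ≈ 1.3744e+10.


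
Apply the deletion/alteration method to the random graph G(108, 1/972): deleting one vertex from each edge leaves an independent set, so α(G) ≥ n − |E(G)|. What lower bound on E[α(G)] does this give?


E[|E(G)|] = C(108, 2)·p = 5778 · (1/972) = 107/18.
E[α(G)] ≥ n − E[|E(G)|] = 108 − 107/18 = 1837/18.
Numerically: ≈ 102.0556.
(This is only a lower bound; the true E[α(G)] may be larger.)

E[α(G)] ≥ 1837/18 ≈ 102.0556.


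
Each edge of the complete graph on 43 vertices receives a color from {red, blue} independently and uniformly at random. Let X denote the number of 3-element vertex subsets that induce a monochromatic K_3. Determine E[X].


Let X = Σ_S X_S over the C(43, 3) = 12341 subsets S of size 3, where X_S = 1 if the K_3 on S is monochromatic.
For a fixed S, the K_3 on S has C(3, 2) = 3 edges. P[all 3 edges red] = (1/2)^3, and likewise for blue, so P[monochromatic] = 2·(1/2)^3 = 2^{1 − 3} = 1/4.
By linearity of expectation: E[X] = C(43, 3) · 2^{1 − 3} = 12341 · 1/4 = 12341/4.
Numerically: E[X] ≈ 3085.250.

E[X] = C(43,3)·2^(1−C(3,2)) = 12341/4 ≈ 3085.250.


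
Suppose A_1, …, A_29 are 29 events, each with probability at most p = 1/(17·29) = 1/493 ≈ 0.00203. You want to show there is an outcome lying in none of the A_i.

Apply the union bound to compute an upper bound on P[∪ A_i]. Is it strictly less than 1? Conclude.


Union bound: P[∪_{i=1}^{29} A_i] ≤ Σ_i P[A_i] ≤ 29·p = 29·(1/493) = 1/17.
Numerically: 1/17 ≈ 0.05882.
Is 1/17 < 1? YES.
Since P[∪ A_i] ≤ 1/17 < 1, the complement has P[∩ A_i^c] ≥ 1 − 1/17 = 16/17 > 0, so some outcome avoids every A_i.

29·p = 1/17 ≈ 0.05882; existence CERTIFIED by the union bound.


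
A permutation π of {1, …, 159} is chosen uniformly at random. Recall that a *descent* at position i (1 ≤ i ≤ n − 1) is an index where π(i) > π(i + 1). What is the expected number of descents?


Write X = Σ X_I over i = 1, …, 158, with X_I the indicator of one descent.
There are 158 indicators.
For each fixed i, the pair (π(i), π(i+1)) is a uniformly random ordered pair of distinct values from {1, …, 159}; by symmetry P[π(i) > π(i+1)] = 1/2.
By linearity: E[X] = 158 · (1/2) = (159 − 1) · (1/2) = 79 ≈ 79.00000.

E[X] = 79 = 79.00000.


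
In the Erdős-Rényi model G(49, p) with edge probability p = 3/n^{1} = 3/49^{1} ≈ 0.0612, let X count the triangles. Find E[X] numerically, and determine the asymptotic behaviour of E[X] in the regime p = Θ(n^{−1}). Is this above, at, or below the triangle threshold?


Number of potential triangles: C(49, 3) = 18424.
Each occurs with probability p³ ≈ (0.0612)³ ≈ 2.29496e-04.
By linearity: E[X] = C(49, 3)·p³ ≈ 18424 · 2.29496e-04 ≈ 4.228.
Here α = 1, so p = 3/n is exactly at the triangle threshold p ~ 1/n. Asymptotically E[X] → c³/6 = 3³/6 = 9/2 ≈ 4.500, a bounded constant. In this regime the triangle count is asymptotically Poisson(c³/6).

E[X] ≈ 4.228; in regime p = Θ(1/n^{1}) E[X] stays bounded (at the triangle threshold p ~ 1/n).


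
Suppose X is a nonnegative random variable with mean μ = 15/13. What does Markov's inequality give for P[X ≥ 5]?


μ = E[X] = 15/13, a = 5.
Markov: P[X ≥ 5] ≤ μ/a = (15/13)/5 = 3/13.
Numerically: ≈ 0.230769.
(Since a = 5 > μ = 1.153846, the bound 3/13 is < 1 and informative.)

P[X ≥ 5] ≤ 3/13 ≈ 0.230769.


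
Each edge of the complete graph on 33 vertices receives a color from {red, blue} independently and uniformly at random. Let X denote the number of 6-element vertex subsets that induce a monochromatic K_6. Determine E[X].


Let X = Σ_S X_S over the C(33, 6) = 1107568 subsets S of size 6, where X_S = 1 if the K_6 on S is monochromatic.
For a fixed S, the K_6 on S has C(6, 2) = 15 edges. P[all 15 edges red] = (1/2)^15, and likewise for blue, so P[monochromatic] = 2·(1/2)^15 = 2^{1 − 15} = 1/16384.
By linearity of expectation: E[X] = C(33, 6) · 2^{1 − 15} = 1107568 · 1/16384 = 69223/1024.
Numerically: E[X] ≈ 67.600586.

E[X] = C(33,6)·2^(1−C(6,2)) = 69223/1024 ≈ 67.600586.


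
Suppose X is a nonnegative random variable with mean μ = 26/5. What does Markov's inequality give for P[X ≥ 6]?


μ = E[X] = 26/5, a = 6.
Markov: P[X ≥ 6] ≤ μ/a = (26/5)/6 = 13/15.
Numerically: ≈ 0.867.
(Since a = 6 > μ = 5.200, the bound 13/15 is < 1 and informative.)

P[X ≥ 6] ≤ 13/15 ≈ 0.867.


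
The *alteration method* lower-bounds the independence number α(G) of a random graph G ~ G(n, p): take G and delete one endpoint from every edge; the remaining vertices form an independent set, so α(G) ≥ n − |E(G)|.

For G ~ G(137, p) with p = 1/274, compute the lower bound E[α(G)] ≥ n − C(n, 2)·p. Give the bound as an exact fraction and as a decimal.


E[|E(G)|] = C(137, 2)·p = 9316 · (1/274) = 34.
E[α(G)] ≥ n − E[|E(G)|] = 137 − 34 = 103.
Numerically: ≈ 103.0000.
(This is only a lower bound; the true E[α(G)] may be larger.)

E[α(G)] ≥ 103 ≈ 103.0000.


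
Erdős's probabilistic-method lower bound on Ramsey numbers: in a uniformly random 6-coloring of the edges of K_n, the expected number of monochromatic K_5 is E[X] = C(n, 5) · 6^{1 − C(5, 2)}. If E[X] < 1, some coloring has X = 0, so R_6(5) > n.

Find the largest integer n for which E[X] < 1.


We need C(n, 5) · 6^{1 − 10} < 1, i.e. C(n, 5) < 6^{10 − 1} = 10077696.
Check values of n near the boundary:
  n = 63: C(63, 5) = 7028847; 7028847 < 10077696? YES
  n = 64: C(64, 5) = 7624512; 7624512 < 10077696? YES
  n = 65: C(65, 5) = 8259888; 8259888 < 10077696? YES
  n = 66: C(66, 5) = 8936928; 8936928 < 10077696? YES
  n = 67: C(67, 5) = 9657648; 9657648 < 10077696? YES
  n = 68: C(68, 5) = 10424128; 10424128 < 10077696? NO
  n = 69: C(69, 5) = 11238513; 11238513 < 10077696? NO
The largest n with C(n, 5) < 10077696 is n = 67 (where E[X] = 67067/69984 ≈ 0.958319). Hence R_6(5) > 67, i.e. R_6(5) ≥ 68.

Largest n = 67; hence R_6(5) > 67.


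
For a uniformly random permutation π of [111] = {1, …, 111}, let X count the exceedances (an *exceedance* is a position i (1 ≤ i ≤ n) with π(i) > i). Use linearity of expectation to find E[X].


Write X = Σ_{i=1}^{111} X_i, where X_i = 1_{π(i) > i}.
For each fixed i, π(i) is uniform over {1, …, 111} (marginal of a uniform permutation), so P[π(i) > i] = (n − i)/n. Summing: Σ_{i=1}^{111} (n − i)/n = (0 + 1 + … + 110)/111 = 111(111 − 1)/(2·111) = (111 − 1)/2.
Hence E[X] = Σ_{i=1}^{111} (111 − i)/111 = 55 ≈ 55.000.

E[X] = 55 = 55.000.


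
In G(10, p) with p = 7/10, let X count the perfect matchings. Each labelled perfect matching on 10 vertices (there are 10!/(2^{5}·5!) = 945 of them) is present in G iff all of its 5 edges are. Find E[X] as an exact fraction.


K_10 has 10!/(2^{5}·5!) = 945 labelled perfect matchings.
For each such perfect matching H, let X_H = 1 if all 5 edges of H are present in G. Then P[X_H = 1] = p^{5} = (7/10)^{5} = 16807/100000.
By linearity: E[X] = Σ_H E[X_H] = 945 · p^{5} = 945 · 16807/100000 = 3176523/20000.
Numerically: E[X] ≈ 158.8.

E[X] = 945 · (7/10)^{5} = 3176523/20000 ≈ 158.8.


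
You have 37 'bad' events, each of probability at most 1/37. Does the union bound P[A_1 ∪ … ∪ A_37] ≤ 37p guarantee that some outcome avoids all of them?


Union bound: P[∪_{i=1}^{37} A_i] ≤ Σ_i P[A_i] ≤ 37·p = 37·(1/37) = 1.
Numerically: 1 ≈ 1.0000000.
Is 1 < 1? NO.
Since the bound 1 is ≥ 1, the union bound is uninformative here; it does NOT by itself certify existence.

37·p = 1 ≈ 1.0000000; existence NOT certified by the union bound.


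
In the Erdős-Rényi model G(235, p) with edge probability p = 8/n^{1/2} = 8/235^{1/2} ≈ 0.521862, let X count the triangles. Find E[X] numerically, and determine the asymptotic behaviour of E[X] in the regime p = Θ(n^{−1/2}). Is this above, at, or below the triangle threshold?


Number of potential triangles: C(235, 3) = 2135445.
Each occurs with probability p³ ≈ (0.521862)³ ≈ 1.42124244e-01.
By linearity: E[X] = C(235, 3)·p³ ≈ 2135445 · 1.42124244e-01 ≈ 303498.506232.
Since α = 1/2 < 1, p = c/n^{1/2} ≫ 1/n is above the triangle threshold p ~ 1/n. Asymptotically E[X] ~ (c³/6)·n^{3(1−α)} = (8³/6)·n^{1.5} → ∞; triangles are abundant w.h.p.

E[X] ≈ 303498.506232; in regime p = Θ(1/n^{1/2}) E[X] diverges (above the triangle threshold p ~ 1/n).


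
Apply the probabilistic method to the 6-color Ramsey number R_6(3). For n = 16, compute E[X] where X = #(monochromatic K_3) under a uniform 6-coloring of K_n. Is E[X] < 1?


E[X] = C(16, 3) · 6^{1 − 3} = 560 · 6^{−2} = 560/36.
As a reduced fraction: E[X] = 140/9 ≈ 15.5555556.
Is E[X] < 1? NO.
Since E[X] ≥ 1, the first-moment bound is inconclusive at n = 16; it does NOT by itself certify R_6(3) > 16.

E[X] = 140/9 ≈ 15.5555556; E[X] ≥ 1; first-moment method inconclusive here.


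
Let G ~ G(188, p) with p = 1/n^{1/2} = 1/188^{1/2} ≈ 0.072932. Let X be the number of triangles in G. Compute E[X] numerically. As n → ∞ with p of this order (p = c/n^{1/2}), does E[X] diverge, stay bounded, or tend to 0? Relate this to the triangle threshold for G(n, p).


Number of potential triangles: C(188, 3) = 1089836.
Each occurs with probability p³ ≈ (0.072932)³ ≈ 3.8793881e-04.
By linearity: E[X] = C(188, 3)·p³ ≈ 1089836 · 3.8793881e-04 ≈ 422.78968.
Since α = 1/2 < 1, p = c/n^{1/2} ≫ 1/n is above the triangle threshold p ~ 1/n. Asymptotically E[X] ~ (c³/6)·n^{3(1−α)} = (1³/6)·n^{1.5} → ∞; triangles are abundant w.h.p.

E[X] ≈ 422.78968; in regime p = Θ(1/n^{1/2}) E[X] diverges (above the triangle threshold p ~ 1/n).


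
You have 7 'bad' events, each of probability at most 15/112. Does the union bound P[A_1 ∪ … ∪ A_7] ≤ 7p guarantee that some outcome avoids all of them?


Union bound: P[∪_{i=1}^{7} A_i] ≤ Σ_i P[A_i] ≤ 7·p = 7·(15/112) = 15/16.
Numerically: 15/16 ≈ 0.937500.
Is 15/16 < 1? YES.
Since P[∪ A_i] ≤ 15/16 < 1, the complement has P[∩ A_i^c] ≥ 1 − 15/16 = 1/16 > 0, so some outcome avoids every A_i.

7·p = 15/16 ≈ 0.937500; existence CERTIFIED by the union bound.


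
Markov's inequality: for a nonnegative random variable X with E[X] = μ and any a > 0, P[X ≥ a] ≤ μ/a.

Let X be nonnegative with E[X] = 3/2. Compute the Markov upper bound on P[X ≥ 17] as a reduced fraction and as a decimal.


μ = E[X] = 3/2, a = 17.
Markov: P[X ≥ 17] ≤ μ/a = (3/2)/17 = 3/34.
Numerically: ≈ 0.08824.
(Since a = 17 > μ = 1.50000, the bound 3/34 is < 1 and informative.)

P[X ≥ 17] ≤ 3/34 ≈ 0.08824.


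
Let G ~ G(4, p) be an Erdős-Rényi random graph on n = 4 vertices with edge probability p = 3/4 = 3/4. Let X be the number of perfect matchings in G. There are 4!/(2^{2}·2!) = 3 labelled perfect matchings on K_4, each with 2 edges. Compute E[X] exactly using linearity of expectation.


K_4 has 4!/(2^{2}·2!) = 3 labelled perfect matchings.
For each such perfect matching H, let X_H = 1 if all 2 edges of H are present in G. Then P[X_H = 1] = p^{2} = (3/4)^{2} = 9/16.
Summing the indicators: E[X] = Σ_H E[X_H] = 3 · p^{2} = 3 · 9/16 = 27/16.
Numerically: E[X] ≈ 1.6875.

E[X] = 3 · (3/4)^{2} = 27/16 ≈ 1.6875.


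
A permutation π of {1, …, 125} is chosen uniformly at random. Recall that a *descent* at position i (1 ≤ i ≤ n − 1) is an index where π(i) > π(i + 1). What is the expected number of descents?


Write X = Σ X_I over i = 1, …, 124, with X_I the indicator of one descent.
There are 124 indicators.
For each fixed i, the pair (π(i), π(i+1)) is a uniformly random ordered pair of distinct values from {1, …, 125}; by symmetry P[π(i) > π(i+1)] = 1/2.
By linearity: E[X] = 124 · (1/2) = (125 − 1) · (1/2) = 62 ≈ 62.00000.

E[X] = 62 = 62.00000.


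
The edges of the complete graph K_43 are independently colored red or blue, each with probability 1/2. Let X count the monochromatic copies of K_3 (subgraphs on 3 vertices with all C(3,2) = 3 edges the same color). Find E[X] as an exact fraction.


Let X = Σ_S X_S over the C(43, 3) = 12341 subsets S of size 3, where X_S = 1 if the K_3 on S is monochromatic.
For a fixed S, the K_3 on S has C(3, 2) = 3 edges. P[all 3 edges red] = (1/2)^3, and likewise for blue, so P[monochromatic] = 2·(1/2)^3 = 2^{1 − 3} = 1/4.
By linearity: E[X] = C(43, 3) · 2^{1 − 3} = 12341 · 1/4 = 12341/4.
Numerically: E[X] ≈ 3085.25000.

E[X] = C(43,3)·2^(1−C(3,2)) = 12341/4 ≈ 3085.25000.


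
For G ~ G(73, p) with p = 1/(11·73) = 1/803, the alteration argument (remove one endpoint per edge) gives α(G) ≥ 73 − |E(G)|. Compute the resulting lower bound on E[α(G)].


E[|E(G)|] = C(73, 2)·p = 2628 · (1/803) = 36/11.
E[α(G)] ≥ n − E[|E(G)|] = 73 − 36/11 = 767/11.
Numerically: ≈ 69.727.
(This is only a lower bound; the true E[α(G)] may be larger.)

E[α(G)] ≥ 767/11 ≈ 69.727.


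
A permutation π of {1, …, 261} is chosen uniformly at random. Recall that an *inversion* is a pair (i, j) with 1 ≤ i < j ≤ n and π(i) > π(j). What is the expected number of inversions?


Write X = Σ X_I over the C(261, 2) = 33930 pairs i < j, with X_I the indicator of one inversion.
There are 33930 indicators.
For each fixed pair i < j, the values π(i) and π(j) are two distinct elements of {1, …, 261} in uniformly random order; by symmetry P[π(i) > π(j)] = 1/2.
By linearity: E[X] = 33930 · (1/2) = C(261, 2) · (1/2) = 33930/2 = 16965 ≈ 16965.000.

E[X] = 16965 = 16965.000.


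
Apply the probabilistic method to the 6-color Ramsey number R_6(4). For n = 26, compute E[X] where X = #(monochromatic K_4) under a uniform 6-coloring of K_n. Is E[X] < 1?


E[X] = C(26, 4) · 6^{1 − 6} = 14950 · 6^{−5} = 14950/7776.
As a reduced fraction: E[X] = 7475/3888 ≈ 1.92258.
Is E[X] < 1? NO.
Since E[X] ≥ 1, the first-moment bound is inconclusive at n = 26; it does NOT by itself certify R_6(4) > 26.

E[X] = 7475/3888 ≈ 1.92258; E[X] ≥ 1; first-moment method inconclusive here.


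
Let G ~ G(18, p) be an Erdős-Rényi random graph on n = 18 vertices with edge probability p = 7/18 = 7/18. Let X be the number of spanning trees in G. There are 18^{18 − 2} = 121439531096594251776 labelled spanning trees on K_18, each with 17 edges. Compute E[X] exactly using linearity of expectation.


K_18 has 18^{18 − 2} = 121439531096594251776 labelled spanning trees.
For each such spanning tree H, let X_H = 1 if all 17 edges of H are present in G. Then P[X_H = 1] = p^{17} = (7/18)^{17} = 232630513987207/2185911559738696531968.
By linearity: E[X] = Σ_H E[X_H] = 121439531096594251776 · p^{17} = 121439531096594251776 · 232630513987207/2185911559738696531968 = 232630513987207/18.
Numerically: E[X] ≈ 1.292e+13.

E[X] = 121439531096594251776 · (7/18)^{17} = 232630513987207/18 ≈ 1.292e+13.


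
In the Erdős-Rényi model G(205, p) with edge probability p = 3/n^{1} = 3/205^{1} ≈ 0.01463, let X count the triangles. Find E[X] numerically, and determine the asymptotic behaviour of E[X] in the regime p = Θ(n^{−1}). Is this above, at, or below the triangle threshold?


Number of potential triangles: C(205, 3) = 1414910.
Each occurs with probability p³ ≈ (0.01463)³ ≈ 3.134023e-06.
By linearity: E[X] = C(205, 3)·p³ ≈ 1414910 · 3.134023e-06 ≈ 4.4344.
Here α = 1, so p = 3/n is exactly at the triangle threshold p ~ 1/n. Asymptotically E[X] → c³/6 = 3³/6 = 9/2 ≈ 4.5000, a bounded constant. In this regime the triangle count is asymptotically Poisson(c³/6).

E[X] ≈ 4.4344; in regime p = Θ(1/n^{1}) E[X] stays bounded (at the triangle threshold p ~ 1/n).


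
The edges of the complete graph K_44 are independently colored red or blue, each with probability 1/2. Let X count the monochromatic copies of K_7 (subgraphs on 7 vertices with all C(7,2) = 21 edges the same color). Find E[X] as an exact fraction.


Let X = Σ_S X_S over the C(44, 7) = 38320568 subsets S of size 7, where X_S = 1 if the K_7 on S is monochromatic.
For a fixed S, the K_7 on S has C(7, 2) = 21 edges. P[all 21 edges red] = (1/2)^21, and likewise for blue, so P[monochromatic] = 2·(1/2)^21 = 2^{1 − 21} = 1/1048576.
By linearity: E[X] = C(44, 7) · 2^{1 − 21} = 38320568 · 1/1048576 = 4790071/131072.
Numerically: E[X] ≈ 36.5453.

E[X] = C(44,7)·2^(1−C(7,2)) = 4790071/131072 ≈ 36.5453.


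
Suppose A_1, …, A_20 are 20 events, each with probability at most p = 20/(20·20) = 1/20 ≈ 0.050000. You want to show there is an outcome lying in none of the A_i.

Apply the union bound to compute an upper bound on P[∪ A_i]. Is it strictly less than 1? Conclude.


Union bound: P[∪_{i=1}^{20} A_i] ≤ Σ_i P[A_i] ≤ 20·p = 20·(1/20) = 1.
Numerically: 1 ≈ 1.000000.
Is 1 < 1? NO.
Since the bound 1 is ≥ 1, the union bound is uninformative here; it does NOT by itself certify existence.

20·p = 1 ≈ 1.000000; existence NOT certified by the union bound.


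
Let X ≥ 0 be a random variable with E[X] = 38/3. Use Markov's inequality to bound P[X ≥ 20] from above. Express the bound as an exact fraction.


μ = E[X] = 38/3, a = 20.
Markov: P[X ≥ 20] ≤ μ/a = (38/3)/20 = 19/30.
Numerically: ≈ 0.6333.
(Since a = 20 > μ = 12.6667, the bound 19/30 is < 1 and informative.)

P[X ≥ 20] ≤ 19/30 ≈ 0.6333.


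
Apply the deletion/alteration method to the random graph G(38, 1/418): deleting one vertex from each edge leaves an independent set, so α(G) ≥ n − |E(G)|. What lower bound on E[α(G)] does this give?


E[|E(G)|] = C(38, 2)·p = 703 · (1/418) = 37/22.
E[α(G)] ≥ n − E[|E(G)|] = 38 − 37/22 = 799/22.
Numerically: ≈ 36.318182.
(This is only a lower bound; the true E[α(G)] may be larger.)

E[α(G)] ≥ 799/22 ≈ 36.318182.


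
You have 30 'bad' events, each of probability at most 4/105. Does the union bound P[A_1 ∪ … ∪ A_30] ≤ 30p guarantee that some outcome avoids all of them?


Union bound: P[∪_{i=1}^{30} A_i] ≤ Σ_i P[A_i] ≤ 30·p = 30·(4/105) = 8/7.
Numerically: 8/7 ≈ 1.14286.
Is 8/7 < 1? NO.
Since the bound 8/7 is ≥ 1, the union bound is uninformative here; it does NOT by itself certify existence.

30·p = 8/7 ≈ 1.14286; existence NOT certified by the union bound.


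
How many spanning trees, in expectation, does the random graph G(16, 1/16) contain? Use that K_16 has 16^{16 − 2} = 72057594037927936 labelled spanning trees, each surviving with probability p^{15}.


K_16 has 16^{16 − 2} = 72057594037927936 labelled spanning trees.
For each such spanning tree H, let X_H = 1 if all 15 edges of H are present in G. Then P[X_H = 1] = p^{15} = (1/16)^{15} = 1/1152921504606846976.
Summing the indicators: E[X] = Σ_H E[X_H] = 72057594037927936 · p^{15} = 72057594037927936 · 1/1152921504606846976 = 1/16.
Numerically: E[X] ≈ 0.0625.

E[X] = 72057594037927936 · (1/16)^{15} = 1/16 ≈ 0.0625.


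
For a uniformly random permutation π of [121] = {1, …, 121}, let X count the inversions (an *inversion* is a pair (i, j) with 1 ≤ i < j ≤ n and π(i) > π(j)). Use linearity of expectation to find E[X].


Write X = Σ X_I over the C(121, 2) = 7260 pairs i < j, with X_I the indicator of one inversion.
There are 7260 indicators.
For each fixed pair i < j, the values π(i) and π(j) are two distinct elements of {1, …, 121} in uniformly random order; by symmetry P[π(i) > π(j)] = 1/2.
By linearity: E[X] = 7260 · (1/2) = C(121, 2) · (1/2) = 7260/2 = 3630 ≈ 3630.0000.

E[X] = 3630 = 3630.0000.


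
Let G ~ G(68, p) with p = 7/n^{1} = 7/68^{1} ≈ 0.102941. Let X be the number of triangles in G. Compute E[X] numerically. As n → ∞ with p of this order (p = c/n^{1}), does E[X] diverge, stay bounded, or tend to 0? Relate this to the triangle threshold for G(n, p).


Number of potential triangles: C(68, 3) = 50116.
Each occurs with probability p³ ≈ (0.102941)³ ≈ 1.09085589e-03.
By linearity: E[X] = C(68, 3)·p³ ≈ 50116 · 1.09085589e-03 ≈ 54.669334.
Here α = 1, so p = 7/n is exactly at the triangle threshold p ~ 1/n. Asymptotically E[X] → c³/6 = 7³/6 = 343/6 ≈ 57.166667, a bounded constant. In this regime the triangle count is asymptotically Poisson(c³/6).

E[X] ≈ 54.669334; in regime p = Θ(1/n^{1}) E[X] stays bounded (at the triangle threshold p ~ 1/n).


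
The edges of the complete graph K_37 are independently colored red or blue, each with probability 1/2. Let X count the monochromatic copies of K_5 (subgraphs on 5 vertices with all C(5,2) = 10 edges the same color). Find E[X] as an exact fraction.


Let X = Σ_S X_S over the C(37, 5) = 435897 subsets S of size 5, where X_S = 1 if the K_5 on S is monochromatic.
For a fixed S, the K_5 on S has C(5, 2) = 10 edges. P[all 10 edges red] = (1/2)^10, and likewise for blue, so P[monochromatic] = 2·(1/2)^10 = 2^{1 − 10} = 1/512.
Summing: E[X] = C(37, 5) · 2^{1 − 10} = 435897 · 1/512 = 435897/512.
Numerically: E[X] ≈ 851.3613.

E[X] = C(37,5)·2^(1−C(5,2)) = 435897/512 ≈ 851.3613.


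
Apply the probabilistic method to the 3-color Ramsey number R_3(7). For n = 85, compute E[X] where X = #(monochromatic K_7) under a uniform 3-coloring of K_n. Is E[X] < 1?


E[X] = C(85, 7) · 3^{1 − 21} = 4935847320 · 3^{−20} = 4935847320/3486784401.
As a reduced fraction: E[X] = 182809160/129140163 ≈ 1.416.
Is E[X] < 1? NO.
Since E[X] ≥ 1, the first-moment bound is inconclusive at n = 85; it does NOT by itself certify R_3(7) > 85.

E[X] = 182809160/129140163 ≈ 1.416; E[X] ≥ 1; first-moment method inconclusive here.


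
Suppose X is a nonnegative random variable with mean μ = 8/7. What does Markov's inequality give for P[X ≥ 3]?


μ = E[X] = 8/7, a = 3.
Markov: P[X ≥ 3] ≤ μ/a = (8/7)/3 = 8/21.
Numerically: ≈ 0.380952.
(Since a = 3 > μ = 1.142857, the bound 8/21 is < 1 and informative.)

P[X ≥ 3] ≤ 8/21 ≈ 0.380952.


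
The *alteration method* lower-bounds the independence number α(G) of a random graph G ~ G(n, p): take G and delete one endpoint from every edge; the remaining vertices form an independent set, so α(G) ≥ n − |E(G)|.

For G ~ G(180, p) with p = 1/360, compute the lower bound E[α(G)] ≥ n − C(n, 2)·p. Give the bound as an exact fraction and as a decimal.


E[|E(G)|] = C(180, 2)·p = 16110 · (1/360) = 179/4.
E[α(G)] ≥ n − E[|E(G)|] = 180 − 179/4 = 541/4.
Numerically: ≈ 135.250.
(This is only a lower bound; the true E[α(G)] may be larger.)

E[α(G)] ≥ 541/4 ≈ 135.250.


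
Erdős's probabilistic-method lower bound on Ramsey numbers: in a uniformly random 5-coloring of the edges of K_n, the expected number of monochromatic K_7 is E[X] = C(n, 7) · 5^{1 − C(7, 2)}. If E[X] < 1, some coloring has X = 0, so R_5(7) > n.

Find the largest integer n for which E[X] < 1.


We need C(n, 7) · 5^{1 − 21} < 1, i.e. C(n, 7) < 5^{21 − 1} = 95367431640625.
Check values of n near the boundary:
  n = 336: C(336, 7) = 90079147136880; 90079147136880 < 95367431640625? YES
  n = 337: C(337, 7) = 91989916924632; 91989916924632 < 95367431640625? YES
  n = 338: C(338, 7) = 93935323022736; 93935323022736 < 95367431640625? YES
  n = 339: C(339, 7) = 95915887062372; 95915887062372 < 95367431640625? NO
The largest n with C(n, 7) < 95367431640625 is n = 338 (where E[X] = 93935323022736/95367431640625 ≈ 0.9849833). Hence R_5(7) > 338, i.e. R_5(7) ≥ 339.

Largest n = 338; hence R_5(7) > 338.


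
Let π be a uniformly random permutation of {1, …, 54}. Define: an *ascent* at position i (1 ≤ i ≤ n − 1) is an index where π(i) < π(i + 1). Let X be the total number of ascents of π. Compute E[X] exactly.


Write X = Σ X_I over i = 1, …, 53, with X_I the indicator of one ascent.
There are 53 indicators.
For each fixed i, the pair (π(i), π(i+1)) is a uniformly random ordered pair of distinct values from {1, …, 54}; by symmetry P[π(i) < π(i+1)] = 1/2.
By linearity: E[X] = 53 · (1/2) = (54 − 1) · (1/2) = 53/2 ≈ 26.500.

E[X] = 53/2 = 26.500.


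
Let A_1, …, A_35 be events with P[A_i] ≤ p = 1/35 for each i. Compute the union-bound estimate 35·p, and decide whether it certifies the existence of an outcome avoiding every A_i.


Union bound: P[∪_{i=1}^{35} A_i] ≤ Σ_i P[A_i] ≤ 35·p = 35·(1/35) = 1.
Numerically: 1 ≈ 1.00000.
Is 1 < 1? NO.
Since the bound 1 is ≥ 1, the union bound is uninformative here; it does NOT by itself certify existence.

35·p = 1 ≈ 1.00000; existence NOT certified by the union bound.
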